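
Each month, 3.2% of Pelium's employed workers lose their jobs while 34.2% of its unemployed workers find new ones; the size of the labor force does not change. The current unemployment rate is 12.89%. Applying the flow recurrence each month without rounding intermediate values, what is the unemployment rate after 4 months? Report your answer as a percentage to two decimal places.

Unemployment rate after four months ≈ 9.22%.

With a fixed labor force, u_{t+1} = u_t + s·(1−u_t) − f·u_t = u_t·(1−s−f) + s.
Here 1−s−f = 0.626 and s = 0.032.
u_1 = 0.128900 × 0.626 + 0.032 = 0.112691.
u_2 = 0.112691 × 0.626 + 0.032 = 0.102545.
u_3 = 0.102545 × 0.626 + 0.032 = 0.096193.
u_4 = 0.096193 × 0.626 + 0.032 = 0.092217.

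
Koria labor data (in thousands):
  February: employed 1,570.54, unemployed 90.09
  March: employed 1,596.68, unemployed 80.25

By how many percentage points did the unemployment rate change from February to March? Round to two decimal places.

February: labor force = 1,570.54 + 90.09 = 1,660.63; u = 90.09/1,660.63 = 5.43%.
March: labor force = 1,596.68 + 80.25 = 1,676.93; u = 80.25/1,676.93 = 4.79%.
Change = 4.79% − 5.43% = −0.64 pp.

The unemployment rate changed by −0.64 percentage points.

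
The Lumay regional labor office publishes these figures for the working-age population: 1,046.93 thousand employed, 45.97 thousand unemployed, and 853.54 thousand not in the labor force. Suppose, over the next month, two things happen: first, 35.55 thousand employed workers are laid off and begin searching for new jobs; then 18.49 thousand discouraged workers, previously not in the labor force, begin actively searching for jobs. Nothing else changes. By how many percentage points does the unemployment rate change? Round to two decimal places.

The unemployment rate changes by +4.79 percentage points.

Initially, labor force = 1,046.93 + 45.97 = 1,092.90 thousand, so u = 45.97/1,092.90 = 4.21%.
After the first change, employed falls and unemployed rises by 35.55; labor force unchanged → E = 1,011.38, U = 81.52, labor force = 1,092.90 thousand.
After the second change, unemployed and labor force both rise by 18.49 → E = 1,011.38, U = 100.01, labor force = 1,111.39 thousand.
New unemployment rate = 100.01 / 1,111.39 = 9.00%.
Change = 9.00% − 4.21% = +4.79 percentage points.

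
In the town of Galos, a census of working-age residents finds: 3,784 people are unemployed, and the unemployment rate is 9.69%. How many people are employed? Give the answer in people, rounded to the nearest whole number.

About 35,267 are employed.

Labor force = U / u = 3,784 / 0.0969 ≈ 39,051.
Employed = labor force − unemployed = 39,051 − 3,784 = 35,267.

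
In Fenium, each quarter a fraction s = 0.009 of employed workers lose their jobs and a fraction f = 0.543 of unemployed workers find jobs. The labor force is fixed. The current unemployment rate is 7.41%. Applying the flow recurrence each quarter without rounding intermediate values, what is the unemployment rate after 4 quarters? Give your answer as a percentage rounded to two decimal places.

Unemployment rate after four quarters ≈ 1.86%.

With a fixed labor force, u_{t+1} = u_t + s·(1−u_t) − f·u_t = u_t·(1−s−f) + s.
Here 1−s−f = 0.448 and s = 0.009.
u_1 = 0.074100 × 0.448 + 0.009 = 0.042197.
u_2 = 0.042197 × 0.448 + 0.009 = 0.027904.
u_3 = 0.027904 × 0.448 + 0.009 = 0.021501.
u_4 = 0.021501 × 0.448 + 0.009 = 0.018632.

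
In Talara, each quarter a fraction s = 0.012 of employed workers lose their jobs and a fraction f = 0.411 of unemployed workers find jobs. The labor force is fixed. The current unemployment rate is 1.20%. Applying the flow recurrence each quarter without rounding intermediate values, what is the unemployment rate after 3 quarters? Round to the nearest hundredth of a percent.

Unemployment rate after three quarters ≈ 2.52%.

With a fixed labor force, u_{t+1} = u_t + s·(1−u_t) − f·u_t = u_t·(1−s−f) + s.
Here 1−s−f = 0.577 and s = 0.012.
u_1 = 0.012000 × 0.577 + 0.012 = 0.018924.
u_2 = 0.018924 × 0.577 + 0.012 = 0.022919.
u_3 = 0.022919 × 0.577 + 0.012 = 0.025224.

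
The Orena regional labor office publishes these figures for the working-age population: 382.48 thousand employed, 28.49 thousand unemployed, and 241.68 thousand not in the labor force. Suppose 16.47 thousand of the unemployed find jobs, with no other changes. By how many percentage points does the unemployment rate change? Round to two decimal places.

Initially, labor force = 382.48 + 28.49 = 410.97 thousand, so u = 28.49/410.97 = 6.93%.
After the change, unemployed falls and employed rises by 16.47; labor force unchanged → E = 398.95, U = 12.02, labor force = 410.97 thousand.
New unemployment rate = 12.02 / 410.97 = 2.92%.
Change = 2.92% − 6.93% = −4.01 percentage points.

The unemployment rate changes by −4.01 percentage points.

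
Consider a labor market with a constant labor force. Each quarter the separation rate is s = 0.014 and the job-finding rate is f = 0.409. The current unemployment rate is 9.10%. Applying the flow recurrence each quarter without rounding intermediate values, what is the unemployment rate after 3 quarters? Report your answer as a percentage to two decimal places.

With a fixed labor force, u_{t+1} = u_t + s·(1−u_t) − f·u_t = u_t·(1−s−f) + s.
Here 1−s−f = 0.577 and s = 0.014.
u_1 = 0.091000 × 0.577 + 0.014 = 0.066507.
u_2 = 0.066507 × 0.577 + 0.014 = 0.052375.
u_3 = 0.052375 × 0.577 + 0.014 = 0.044220.

Unemployment rate after three quarters ≈ 4.42%.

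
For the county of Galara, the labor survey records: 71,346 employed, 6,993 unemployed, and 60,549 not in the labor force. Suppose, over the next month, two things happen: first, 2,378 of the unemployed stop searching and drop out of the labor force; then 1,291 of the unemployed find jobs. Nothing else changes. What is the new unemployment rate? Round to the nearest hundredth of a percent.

New unemployment rate ≈ 4.38%.

Initially, labor force = 71,346 + 6,993 = 78,339, so u = 6,993/78,339 = 8.93%.
After the first change, unemployed and labor force both fall by 2,378 → E = 71,346, U = 4,615, labor force = 75,961.
After the second change, unemployed falls and employed rises by 1,291; labor force unchanged → E = 72,637, U = 3,324, labor force = 75,961.
New unemployment rate = 3,324 / 75,961 = 4.38%.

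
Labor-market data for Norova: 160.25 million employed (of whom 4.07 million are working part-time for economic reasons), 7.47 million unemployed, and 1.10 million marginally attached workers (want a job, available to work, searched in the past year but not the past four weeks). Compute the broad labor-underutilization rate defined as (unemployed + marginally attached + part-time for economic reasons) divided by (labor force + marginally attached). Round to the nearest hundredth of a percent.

Labor force = 160.25 + 7.47 = 167.72 million.
Numerator = 7.47 + 1.10 + 4.07 = 12.64 million.
Denominator = 167.72 + 1.10 = 168.82 million.
Broad rate = 12.64 / 168.82 = 7.49%.

Broad underutilization rate ≈ 7.49%.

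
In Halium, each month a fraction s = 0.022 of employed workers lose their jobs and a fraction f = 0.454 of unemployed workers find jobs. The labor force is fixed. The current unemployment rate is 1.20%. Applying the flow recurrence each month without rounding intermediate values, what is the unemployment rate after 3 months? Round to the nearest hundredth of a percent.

With a fixed labor force, u_{t+1} = u_t + s·(1−u_t) − f·u_t = u_t·(1−s−f) + s.
Here 1−s−f = 0.524 and s = 0.022.
u_1 = 0.012000 × 0.524 + 0.022 = 0.028288.
u_2 = 0.028288 × 0.524 + 0.022 = 0.036823.
u_3 = 0.036823 × 0.524 + 0.022 = 0.041295.

Unemployment rate after three months ≈ 4.13%.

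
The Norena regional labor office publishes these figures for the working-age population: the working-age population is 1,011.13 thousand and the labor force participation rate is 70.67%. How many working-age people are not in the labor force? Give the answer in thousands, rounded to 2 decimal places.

Share not in the labor force = 1 − 0.7067 = 0.2933.
Not in labor force = 0.2933 × 1,011.13 ≈ 296.56 thousand.

About 296.56 thousand are not in the labor force.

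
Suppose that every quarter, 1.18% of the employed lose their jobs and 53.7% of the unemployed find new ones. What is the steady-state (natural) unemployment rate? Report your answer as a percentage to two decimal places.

Steady-state unemployment rate ≈ 2.15%.

At steady state the flows balance: s·E = f·U, so U/(E+U) = s/(s+f).
u* = 1.18 / (1.18 + 53.7) = 1.18 / 54.88 = 2.15%.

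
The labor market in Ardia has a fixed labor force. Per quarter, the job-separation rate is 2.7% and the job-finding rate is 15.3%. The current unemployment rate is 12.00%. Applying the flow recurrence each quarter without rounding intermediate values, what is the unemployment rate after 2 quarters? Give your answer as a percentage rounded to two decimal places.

With a fixed labor force, u_{t+1} = u_t + s·(1−u_t) − f·u_t = u_t·(1−s−f) + s.
Here 1−s−f = 0.820 and s = 0.027.
u_1 = 0.120000 × 0.820 + 0.027 = 0.125400.
u_2 = 0.125400 × 0.820 + 0.027 = 0.129828.

Unemployment rate after two quarters ≈ 12.98%.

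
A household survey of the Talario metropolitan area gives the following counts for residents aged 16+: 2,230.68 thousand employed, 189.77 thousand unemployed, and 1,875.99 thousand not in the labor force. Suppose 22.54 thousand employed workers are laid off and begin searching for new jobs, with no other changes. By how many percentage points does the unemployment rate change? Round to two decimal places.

Initially, labor force = 2,230.68 + 189.77 = 2,420.45 thousand, so u = 189.77/2,420.45 = 7.84%.
After the change, employed falls and unemployed rises by 22.54; labor force unchanged → E = 2,208.14, U = 212.31, labor force = 2,420.45 thousand.
New unemployment rate = 212.31 / 2,420.45 = 8.77%.
Change = 8.77% − 7.84% = +0.93 percentage points.

The unemployment rate changes by +0.93 percentage points.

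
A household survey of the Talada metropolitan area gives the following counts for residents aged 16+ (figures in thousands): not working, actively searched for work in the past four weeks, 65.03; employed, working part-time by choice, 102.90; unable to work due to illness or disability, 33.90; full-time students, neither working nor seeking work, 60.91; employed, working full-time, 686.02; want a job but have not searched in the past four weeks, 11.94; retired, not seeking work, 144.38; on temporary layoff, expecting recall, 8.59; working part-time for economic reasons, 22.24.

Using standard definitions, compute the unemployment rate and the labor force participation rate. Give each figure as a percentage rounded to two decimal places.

Employed = 102.90 + 686.02 + 22.24 = 811.16 thousand (anyone who worked, including part-time for economic reasons, counts as employed).
Unemployed = 65.03 + 8.59 = 73.62 thousand (jobless and actively searching, or on temporary layoff).
Labor force = 811.16 + 73.62 = 884.78 thousand.
Not in labor force = 33.90 + 60.91 + 11.94 + 144.38 = 251.13 thousand (those not working and not actively searching are outside the labor force — including those who want a job but have given up searching).
Civilian working-age population = 884.78 + 251.13 = 1,135.91 thousand.
Unemployment rate = 73.62 / 884.78 = 8.32%.
Labor force participation rate = 884.78 / 1,135.91 = 77.89%.

Unemployment rate ≈ 8.32%; labor force participation rate ≈ 77.89%.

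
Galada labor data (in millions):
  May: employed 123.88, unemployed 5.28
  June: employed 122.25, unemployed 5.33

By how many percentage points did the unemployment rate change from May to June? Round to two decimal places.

The unemployment rate changed by +0.09 percentage points.

May: labor force = 123.88 + 5.28 = 129.16; u = 5.28/129.16 = 4.09%.
June: labor force = 122.25 + 5.33 = 127.58; u = 5.33/127.58 = 4.18%.
Change = 4.18% − 4.09% = +0.09 pp.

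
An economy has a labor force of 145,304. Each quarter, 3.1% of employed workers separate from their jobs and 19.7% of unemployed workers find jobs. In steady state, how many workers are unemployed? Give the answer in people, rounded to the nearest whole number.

About 19,756 are unemployed in steady state.

Steady-state unemployment rate u* = s/(s+f) = 3.1/(3.1+19.7) = 0.135965.
Unemployed = u* × labor force = 0.135965 × 145,304 ≈ 19,756.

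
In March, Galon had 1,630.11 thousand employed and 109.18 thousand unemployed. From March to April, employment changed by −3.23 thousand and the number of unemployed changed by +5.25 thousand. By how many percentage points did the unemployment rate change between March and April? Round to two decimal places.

The unemployment rate changed by +0.29 percentage points.

March: labor force = 1,630.11 + 109.18 = 1,739.29; u = 109.18/1,739.29 = 6.28%.
April: labor force = 1,626.88 + 114.43 = 1,741.31; u = 114.43/1,741.31 = 6.57%.
Change = 6.57% − 6.28% = +0.29 pp.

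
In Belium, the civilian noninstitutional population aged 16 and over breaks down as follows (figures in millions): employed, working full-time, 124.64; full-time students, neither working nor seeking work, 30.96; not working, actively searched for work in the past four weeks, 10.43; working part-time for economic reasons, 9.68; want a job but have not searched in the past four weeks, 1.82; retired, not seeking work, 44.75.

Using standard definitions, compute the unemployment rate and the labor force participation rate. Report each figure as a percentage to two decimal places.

Employed = 124.64 + 9.68 = 134.32 million (anyone who worked, including part-time for economic reasons, counts as employed).
Unemployed = 10.43 million.
Labor force = 134.32 + 10.43 = 144.75 million.
Not in labor force = 30.96 + 1.82 + 44.75 = 77.53 million (those not working and not actively searching are outside the labor force — including those who want a job but have given up searching).
Civilian working-age population = 144.75 + 77.53 = 222.28 million.
Unemployment rate = 10.43 / 144.75 = 7.21%.
Labor force participation rate = 144.75 / 222.28 = 65.12%.

Unemployment rate ≈ 7.21%; labor force participation rate ≈ 65.12%.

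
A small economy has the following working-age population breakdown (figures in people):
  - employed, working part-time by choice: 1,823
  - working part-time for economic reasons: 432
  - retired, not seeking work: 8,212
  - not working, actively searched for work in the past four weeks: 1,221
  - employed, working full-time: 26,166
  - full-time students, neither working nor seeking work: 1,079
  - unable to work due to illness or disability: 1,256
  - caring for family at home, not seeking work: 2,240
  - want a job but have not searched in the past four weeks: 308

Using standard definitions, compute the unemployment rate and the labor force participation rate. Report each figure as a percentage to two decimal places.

Employed = 1,823 + 432 + 26,166 = 28,421 (anyone who worked, including part-time for economic reasons, counts as employed).
Unemployed = 1,221.
Labor force = 28,421 + 1,221 = 29,642.
Not in labor force = 8,212 + 1,079 + 1,256 + 2,240 + 308 = 13,095 (those not working and not actively searching are outside the labor force — including those who want a job but have given up searching).
Civilian working-age population = 29,642 + 13,095 = 42,737.
Unemployment rate = 1,221 / 29,642 = 4.12%.
Labor force participation rate = 29,642 / 42,737 = 69.36%.

Unemployment rate ≈ 4.12%; labor force participation rate ≈ 69.36%.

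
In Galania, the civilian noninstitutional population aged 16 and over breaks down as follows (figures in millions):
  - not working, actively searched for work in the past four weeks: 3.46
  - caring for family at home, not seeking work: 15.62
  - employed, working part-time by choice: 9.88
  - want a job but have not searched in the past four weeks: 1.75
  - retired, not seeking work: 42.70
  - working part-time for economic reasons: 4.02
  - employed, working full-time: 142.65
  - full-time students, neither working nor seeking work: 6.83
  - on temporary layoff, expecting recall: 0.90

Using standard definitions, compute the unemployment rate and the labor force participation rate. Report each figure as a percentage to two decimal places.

Unemployment rate ≈ 2.71%; labor force participation rate ≈ 70.63%.

Employed = 9.88 + 4.02 + 142.65 = 156.55 million (anyone who worked, including part-time for economic reasons, counts as employed).
Unemployed = 3.46 + 0.90 = 4.36 million (jobless and actively searching, or on temporary layoff).
Labor force = 156.55 + 4.36 = 160.91 million.
Not in labor force = 15.62 + 1.75 + 42.70 + 6.83 = 66.90 million (those not working and not actively searching are outside the labor force — including those who want a job but have given up searching).
Civilian working-age population = 160.91 + 66.90 = 227.81 million.
Unemployment rate = 4.36 / 160.91 = 2.71%.
Labor force participation rate = 160.91 / 227.81 = 70.63%.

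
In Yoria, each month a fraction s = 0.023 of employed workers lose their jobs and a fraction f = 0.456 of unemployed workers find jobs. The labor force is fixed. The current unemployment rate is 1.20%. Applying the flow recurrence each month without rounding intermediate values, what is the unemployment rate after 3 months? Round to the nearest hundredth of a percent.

With a fixed labor force, u_{t+1} = u_t + s·(1−u_t) − f·u_t = u_t·(1−s−f) + s.
Here 1−s−f = 0.521 and s = 0.023.
u_1 = 0.012000 × 0.521 + 0.023 = 0.029252.
u_2 = 0.029252 × 0.521 + 0.023 = 0.038240.
u_3 = 0.038240 × 0.521 + 0.023 = 0.042923.

Unemployment rate after three months ≈ 4.29%.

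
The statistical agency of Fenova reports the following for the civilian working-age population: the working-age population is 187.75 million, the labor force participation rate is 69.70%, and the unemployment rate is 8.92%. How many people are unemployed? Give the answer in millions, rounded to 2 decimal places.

About 11.67 million are unemployed.

Labor force = 0.6970 × 187.75 = 130.86 million.
Unemployed = 0.0892 × 130.86 ≈ 11.67 million.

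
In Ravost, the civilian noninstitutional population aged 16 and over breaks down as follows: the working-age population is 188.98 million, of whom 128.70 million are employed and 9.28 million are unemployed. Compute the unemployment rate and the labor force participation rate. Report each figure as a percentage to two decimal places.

Unemployment rate ≈ 6.73%; labor force participation rate ≈ 73.01%.

Labor force = employed + unemployed = 128.70 + 9.28 = 137.98 million.
Unemployment rate = 9.28 / 137.98 = 6.73%.
Labor force participation rate = 137.98 / 188.98 = 73.01%.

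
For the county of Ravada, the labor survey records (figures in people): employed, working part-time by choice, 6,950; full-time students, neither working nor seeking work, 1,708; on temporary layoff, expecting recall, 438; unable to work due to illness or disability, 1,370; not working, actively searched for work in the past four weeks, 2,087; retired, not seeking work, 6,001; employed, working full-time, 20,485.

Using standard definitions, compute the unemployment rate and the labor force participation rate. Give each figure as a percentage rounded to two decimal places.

Employed = 6,950 + 20,485 = 27,435.
Unemployed = 438 + 2,087 = 2,525 (jobless and actively searching, or on temporary layoff).
Labor force = 27,435 + 2,525 = 29,960.
Not in labor force = 1,708 + 1,370 + 6,001 = 9,079 (those not working and not actively searching are outside the labor force).
Civilian working-age population = 29,960 + 9,079 = 39,039.
Unemployment rate = 2,525 / 29,960 = 8.43%.
Labor force participation rate = 29,960 / 39,039 = 76.74%.

Unemployment rate ≈ 8.43%; labor force participation rate ≈ 76.74%.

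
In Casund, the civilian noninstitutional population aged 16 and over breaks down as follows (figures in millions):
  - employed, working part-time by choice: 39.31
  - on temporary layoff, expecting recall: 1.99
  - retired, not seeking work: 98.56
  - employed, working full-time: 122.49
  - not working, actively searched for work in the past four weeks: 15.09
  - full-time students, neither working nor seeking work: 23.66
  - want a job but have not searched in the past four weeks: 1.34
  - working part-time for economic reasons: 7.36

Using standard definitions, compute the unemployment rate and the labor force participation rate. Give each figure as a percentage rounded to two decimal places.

Unemployment rate ≈ 9.17%; labor force participation rate ≈ 60.12%.

Employed = 39.31 + 122.49 + 7.36 = 169.16 million (anyone who worked, including part-time for economic reasons, counts as employed).
Unemployed = 1.99 + 15.09 = 17.08 million (jobless and actively searching, or on temporary layoff).
Labor force = 169.16 + 17.08 = 186.24 million.
Not in labor force = 98.56 + 23.66 + 1.34 = 123.56 million (those not working and not actively searching are outside the labor force — including those who want a job but have given up searching).
Civilian working-age population = 186.24 + 123.56 = 309.80 million.
Unemployment rate = 17.08 / 186.24 = 9.17%.
Labor force participation rate = 186.24 / 309.80 = 60.12%.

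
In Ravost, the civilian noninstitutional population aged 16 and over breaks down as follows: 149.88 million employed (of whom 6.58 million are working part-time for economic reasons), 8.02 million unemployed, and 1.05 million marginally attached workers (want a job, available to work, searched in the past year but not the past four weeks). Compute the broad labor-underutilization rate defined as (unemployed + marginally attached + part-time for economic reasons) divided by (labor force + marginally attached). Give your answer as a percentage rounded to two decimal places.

Broad underutilization rate ≈ 9.85%.

Labor force = 149.88 + 8.02 = 157.90 million.
Numerator = 8.02 + 1.05 + 6.58 = 15.65 million.
Denominator = 157.90 + 1.05 = 158.95 million.
Broad rate = 15.65 / 158.95 = 9.85%.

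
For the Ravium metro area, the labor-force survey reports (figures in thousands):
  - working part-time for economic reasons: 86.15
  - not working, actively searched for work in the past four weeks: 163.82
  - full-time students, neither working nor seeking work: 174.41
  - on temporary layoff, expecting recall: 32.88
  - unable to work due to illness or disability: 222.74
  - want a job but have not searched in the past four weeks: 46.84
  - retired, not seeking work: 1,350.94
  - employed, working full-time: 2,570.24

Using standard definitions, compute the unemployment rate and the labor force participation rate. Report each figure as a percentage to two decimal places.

Employed = 86.15 + 2,570.24 = 2,656.39 thousand (anyone who worked, including part-time for economic reasons, counts as employed).
Unemployed = 163.82 + 32.88 = 196.70 thousand (jobless and actively searching, or on temporary layoff).
Labor force = 2,656.39 + 196.70 = 2,853.09 thousand.
Not in labor force = 174.41 + 222.74 + 46.84 + 1,350.94 = 1,794.93 thousand (those not working and not actively searching are outside the labor force — including those who want a job but have given up searching).
Civilian working-age population = 2,853.09 + 1,794.93 = 4,648.02 thousand.
Unemployment rate = 196.70 / 2,853.09 = 6.89%.
Labor force participation rate = 2,853.09 / 4,648.02 = 61.38%.

Unemployment rate ≈ 6.89%; labor force participation rate ≈ 61.38%.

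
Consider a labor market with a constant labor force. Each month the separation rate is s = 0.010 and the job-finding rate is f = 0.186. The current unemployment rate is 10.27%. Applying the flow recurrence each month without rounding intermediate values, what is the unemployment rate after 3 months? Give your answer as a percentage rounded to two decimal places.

With a fixed labor force, u_{t+1} = u_t + s·(1−u_t) − f·u_t = u_t·(1−s−f) + s.
Here 1−s−f = 0.804 and s = 0.010.
u_1 = 0.102700 × 0.804 + 0.010 = 0.092571.
u_2 = 0.092571 × 0.804 + 0.010 = 0.084427.
u_3 = 0.084427 × 0.804 + 0.010 = 0.077879.

Unemployment rate after three months ≈ 7.79%.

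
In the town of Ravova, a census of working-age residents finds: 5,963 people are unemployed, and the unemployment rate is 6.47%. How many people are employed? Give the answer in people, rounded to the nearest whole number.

About 86,201 are employed.

Labor force = U / u = 5,963 / 0.0647 ≈ 92,164.
Employed = labor force − unemployed = 92,164 − 5,963 = 86,201.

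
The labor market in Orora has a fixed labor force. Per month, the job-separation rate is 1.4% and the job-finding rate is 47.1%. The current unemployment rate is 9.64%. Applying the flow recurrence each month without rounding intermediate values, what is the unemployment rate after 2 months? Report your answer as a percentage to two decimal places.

Unemployment rate after two months ≈ 4.68%.

With a fixed labor force, u_{t+1} = u_t + s·(1−u_t) − f·u_t = u_t·(1−s−f) + s.
Here 1−s−f = 0.515 and s = 0.014.
u_1 = 0.096400 × 0.515 + 0.014 = 0.063646.
u_2 = 0.063646 × 0.515 + 0.014 = 0.046778.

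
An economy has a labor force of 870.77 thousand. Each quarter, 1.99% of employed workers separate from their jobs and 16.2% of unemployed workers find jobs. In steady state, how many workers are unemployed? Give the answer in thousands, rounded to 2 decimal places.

Steady-state unemployment rate u* = s/(s+f) = 1.99/(1.99+16.2) = 0.109401.
Unemployed = u* × labor force = 0.109401 × 870.77 ≈ 95.26 thousand.

About 95.26 thousand are unemployed in steady state.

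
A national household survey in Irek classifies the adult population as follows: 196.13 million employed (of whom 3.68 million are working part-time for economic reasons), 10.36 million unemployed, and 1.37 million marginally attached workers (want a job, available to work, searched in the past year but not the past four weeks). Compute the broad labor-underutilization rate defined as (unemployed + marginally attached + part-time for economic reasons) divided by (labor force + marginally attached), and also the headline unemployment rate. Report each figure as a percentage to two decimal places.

Broad underutilization rate ≈ 7.41%; headline unemployment rate ≈ 5.02%.

Labor force = 196.13 + 10.36 = 206.49 million.
Numerator = 10.36 + 1.37 + 3.68 = 15.41 million.
Denominator = 206.49 + 1.37 = 207.86 million.
Broad rate = 15.41 / 207.86 = 7.41%.
Headline unemployment rate = 10.36 / 206.49 = 5.02%.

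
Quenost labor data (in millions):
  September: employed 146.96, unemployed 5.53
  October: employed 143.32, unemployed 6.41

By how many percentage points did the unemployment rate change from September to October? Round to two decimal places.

The unemployment rate changed by +0.65 percentage points.

September: labor force = 146.96 + 5.53 = 152.49; u = 5.53/152.49 = 3.63%.
October: labor force = 143.32 + 6.41 = 149.73; u = 6.41/149.73 = 4.28%.
Change = 4.28% − 3.63% = +0.65 pp.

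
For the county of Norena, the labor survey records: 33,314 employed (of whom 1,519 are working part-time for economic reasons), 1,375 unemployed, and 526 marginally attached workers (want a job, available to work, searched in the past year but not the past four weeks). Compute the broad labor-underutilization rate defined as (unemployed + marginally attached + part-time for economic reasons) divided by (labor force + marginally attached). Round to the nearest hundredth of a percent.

Broad underutilization rate ≈ 9.71%.

Labor force = 33,314 + 1,375 = 34,689.
Numerator = 1,375 + 526 + 1,519 = 3,420.
Denominator = 34,689 + 526 = 35,215.
Broad rate = 3,420 / 35,215 = 9.71%.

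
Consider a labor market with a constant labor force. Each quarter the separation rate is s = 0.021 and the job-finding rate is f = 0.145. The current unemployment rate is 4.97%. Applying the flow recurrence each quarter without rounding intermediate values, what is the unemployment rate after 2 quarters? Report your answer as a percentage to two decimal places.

Unemployment rate after two quarters ≈ 7.31%.

With a fixed labor force, u_{t+1} = u_t + s·(1−u_t) − f·u_t = u_t·(1−s−f) + s.
Here 1−s−f = 0.834 and s = 0.021.
u_1 = 0.049700 × 0.834 + 0.021 = 0.062450.
u_2 = 0.062450 × 0.834 + 0.021 = 0.073083.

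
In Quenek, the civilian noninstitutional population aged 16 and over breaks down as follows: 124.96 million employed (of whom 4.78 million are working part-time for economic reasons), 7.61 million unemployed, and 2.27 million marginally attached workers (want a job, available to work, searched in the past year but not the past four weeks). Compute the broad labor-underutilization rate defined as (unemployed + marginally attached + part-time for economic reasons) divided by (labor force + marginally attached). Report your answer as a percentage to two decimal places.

Labor force = 124.96 + 7.61 = 132.57 million.
Numerator = 7.61 + 2.27 + 4.78 = 14.66 million.
Denominator = 132.57 + 2.27 = 134.84 million.
Broad rate = 14.66 / 134.84 = 10.87%.

Broad underutilization rate ≈ 10.87%.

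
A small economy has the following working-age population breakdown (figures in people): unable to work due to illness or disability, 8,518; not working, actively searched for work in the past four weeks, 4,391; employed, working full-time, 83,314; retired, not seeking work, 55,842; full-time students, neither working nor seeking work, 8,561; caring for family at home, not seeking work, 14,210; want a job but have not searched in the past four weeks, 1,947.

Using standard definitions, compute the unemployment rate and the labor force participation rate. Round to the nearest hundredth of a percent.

Unemployment rate ≈ 5.01%; labor force participation rate ≈ 49.61%.

Employed = 83,314.
Unemployed = 4,391.
Labor force = 83,314 + 4,391 = 87,705.
Not in labor force = 8,518 + 55,842 + 8,561 + 14,210 + 1,947 = 89,078 (those not working and not actively searching are outside the labor force — including those who want a job but have given up searching).
Civilian working-age population = 87,705 + 89,078 = 176,783.
Unemployment rate = 4,391 / 87,705 = 5.01%.
Labor force participation rate = 87,705 / 176,783 = 49.61%.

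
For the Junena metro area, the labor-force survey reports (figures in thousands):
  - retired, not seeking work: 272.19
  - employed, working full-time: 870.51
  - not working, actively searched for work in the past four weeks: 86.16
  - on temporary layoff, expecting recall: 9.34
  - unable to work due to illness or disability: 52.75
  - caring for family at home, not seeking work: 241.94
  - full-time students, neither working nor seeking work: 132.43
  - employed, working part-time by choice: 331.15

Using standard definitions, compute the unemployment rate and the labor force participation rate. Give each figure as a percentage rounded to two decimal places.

Employed = 870.51 + 331.15 = 1,201.66 thousand.
Unemployed = 86.16 + 9.34 = 95.50 thousand (jobless and actively searching, or on temporary layoff).
Labor force = 1,201.66 + 95.50 = 1,297.16 thousand.
Not in labor force = 272.19 + 52.75 + 241.94 + 132.43 = 699.31 thousand (those not working and not actively searching are outside the labor force).
Civilian working-age population = 1,297.16 + 699.31 = 1,996.47 thousand.
Unemployment rate = 95.50 / 1,297.16 = 7.36%.
Labor force participation rate = 1,297.16 / 1,996.47 = 64.97%.

Unemployment rate ≈ 7.36%; labor force participation rate ≈ 64.97%.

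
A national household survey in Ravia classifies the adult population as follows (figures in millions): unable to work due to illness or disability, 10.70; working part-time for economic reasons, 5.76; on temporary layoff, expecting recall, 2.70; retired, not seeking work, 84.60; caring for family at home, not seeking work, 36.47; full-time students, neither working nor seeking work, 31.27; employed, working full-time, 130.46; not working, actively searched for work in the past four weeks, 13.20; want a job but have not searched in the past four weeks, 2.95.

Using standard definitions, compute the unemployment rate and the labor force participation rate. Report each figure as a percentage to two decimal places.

Unemployment rate ≈ 10.45%; labor force participation rate ≈ 47.82%.

Employed = 5.76 + 130.46 = 136.22 million (anyone who worked, including part-time for economic reasons, counts as employed).
Unemployed = 2.70 + 13.20 = 15.90 million (jobless and actively searching, or on temporary layoff).
Labor force = 136.22 + 15.90 = 152.12 million.
Not in labor force = 10.70 + 84.60 + 36.47 + 31.27 + 2.95 = 165.99 million (those not working and not actively searching are outside the labor force — including those who want a job but have given up searching).
Civilian working-age population = 152.12 + 165.99 = 318.11 million.
Unemployment rate = 15.90 / 152.12 = 10.45%.
Labor force participation rate = 152.12 / 318.11 = 47.82%.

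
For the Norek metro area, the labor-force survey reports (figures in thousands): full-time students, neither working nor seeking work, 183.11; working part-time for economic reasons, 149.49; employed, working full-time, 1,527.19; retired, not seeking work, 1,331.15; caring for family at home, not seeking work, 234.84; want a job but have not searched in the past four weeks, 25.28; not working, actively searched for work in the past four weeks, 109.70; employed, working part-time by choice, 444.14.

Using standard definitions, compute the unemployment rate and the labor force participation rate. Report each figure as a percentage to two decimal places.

Unemployment rate ≈ 4.92%; labor force participation rate ≈ 55.69%.

Employed = 149.49 + 1,527.19 + 444.14 = 2,120.82 thousand (anyone who worked, including part-time for economic reasons, counts as employed).
Unemployed = 109.70 thousand.
Labor force = 2,120.82 + 109.70 = 2,230.52 thousand.
Not in labor force = 183.11 + 1,331.15 + 234.84 + 25.28 = 1,774.38 thousand (those not working and not actively searching are outside the labor force — including those who want a job but have given up searching).
Civilian working-age population = 2,230.52 + 1,774.38 = 4,004.90 thousand.
Unemployment rate = 109.70 / 2,230.52 = 4.92%.
Labor force participation rate = 2,230.52 / 4,004.90 = 55.69%.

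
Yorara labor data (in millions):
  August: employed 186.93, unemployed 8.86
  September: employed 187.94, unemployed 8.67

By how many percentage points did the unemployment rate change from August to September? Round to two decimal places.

August: labor force = 186.93 + 8.86 = 195.79; u = 8.86/195.79 = 4.53%.
September: labor force = 187.94 + 8.67 = 196.61; u = 8.67/196.61 = 4.41%.
Change = 4.41% − 4.53% = −0.12 pp.

The unemployment rate changed by −0.12 percentage points.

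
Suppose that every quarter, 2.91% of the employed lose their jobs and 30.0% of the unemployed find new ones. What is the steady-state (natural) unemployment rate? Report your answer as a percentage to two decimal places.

Steady-state unemployment rate ≈ 8.84%.

At steady state the flows balance: s·E = f·U, so U/(E+U) = s/(s+f).
u* = 2.91 / (2.91 + 30.0) = 2.91 / 32.91 = 8.84%.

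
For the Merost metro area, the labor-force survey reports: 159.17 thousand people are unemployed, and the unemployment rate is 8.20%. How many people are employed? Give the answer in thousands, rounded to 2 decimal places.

Labor force = U / u = 159.17 / 0.0820 ≈ 1,941.10 thousand.
Employed = labor force − unemployed = 1,941.10 − 159.17 = 1,781.93 thousand.

About 1,781.93 thousand are employed.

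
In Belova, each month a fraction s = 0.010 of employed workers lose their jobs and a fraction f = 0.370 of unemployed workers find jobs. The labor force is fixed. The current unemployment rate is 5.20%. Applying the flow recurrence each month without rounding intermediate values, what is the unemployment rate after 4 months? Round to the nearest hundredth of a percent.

With a fixed labor force, u_{t+1} = u_t + s·(1−u_t) − f·u_t = u_t·(1−s−f) + s.
Here 1−s−f = 0.620 and s = 0.010.
u_1 = 0.052000 × 0.620 + 0.010 = 0.042240.
u_2 = 0.042240 × 0.620 + 0.010 = 0.036189.
u_3 = 0.036189 × 0.620 + 0.010 = 0.032437.
u_4 = 0.032437 × 0.620 + 0.010 = 0.030111.

Unemployment rate after four months ≈ 3.01%.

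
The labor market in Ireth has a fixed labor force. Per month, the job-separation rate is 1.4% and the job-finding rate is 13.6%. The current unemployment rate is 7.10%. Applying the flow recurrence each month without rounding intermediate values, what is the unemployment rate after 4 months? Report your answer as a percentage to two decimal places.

With a fixed labor force, u_{t+1} = u_t + s·(1−u_t) − f·u_t = u_t·(1−s−f) + s.
Here 1−s−f = 0.850 and s = 0.014.
u_1 = 0.071000 × 0.850 + 0.014 = 0.074350.
u_2 = 0.074350 × 0.850 + 0.014 = 0.077198.
u_3 = 0.077198 × 0.850 + 0.014 = 0.079618.
u_4 = 0.079618 × 0.850 + 0.014 = 0.081675.

Unemployment rate after four months ≈ 8.17%.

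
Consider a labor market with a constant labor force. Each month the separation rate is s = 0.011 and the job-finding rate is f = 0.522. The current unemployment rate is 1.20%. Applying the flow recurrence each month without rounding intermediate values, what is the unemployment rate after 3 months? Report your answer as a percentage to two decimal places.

Unemployment rate after three months ≈ 1.98%.

With a fixed labor force, u_{t+1} = u_t + s·(1−u_t) − f·u_t = u_t·(1−s−f) + s.
Here 1−s−f = 0.467 and s = 0.011.
u_1 = 0.012000 × 0.467 + 0.011 = 0.016604.
u_2 = 0.016604 × 0.467 + 0.011 = 0.018754.
u_3 = 0.018754 × 0.467 + 0.011 = 0.019758.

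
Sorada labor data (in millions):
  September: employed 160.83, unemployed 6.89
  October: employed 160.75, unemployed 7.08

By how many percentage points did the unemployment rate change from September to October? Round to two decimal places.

The unemployment rate changed by +0.11 percentage points.

September: labor force = 160.83 + 6.89 = 167.72; u = 6.89/167.72 = 4.11%.
October: labor force = 160.75 + 7.08 = 167.83; u = 7.08/167.83 = 4.22%.
Change = 4.22% − 4.11% = +0.11 pp.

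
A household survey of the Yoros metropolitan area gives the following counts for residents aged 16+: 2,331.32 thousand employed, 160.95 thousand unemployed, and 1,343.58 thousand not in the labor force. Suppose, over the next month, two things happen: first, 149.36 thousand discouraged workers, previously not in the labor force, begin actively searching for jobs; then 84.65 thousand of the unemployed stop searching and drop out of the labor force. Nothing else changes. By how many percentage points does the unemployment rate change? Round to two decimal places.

Initially, labor force = 2,331.32 + 160.95 = 2,492.27 thousand, so u = 160.95/2,492.27 = 6.46%.
After the first change, unemployed and labor force both rise by 149.36 → E = 2,331.32, U = 310.31, labor force = 2,641.63 thousand.
After the second change, unemployed and labor force both fall by 84.65 → E = 2,331.32, U = 225.66, labor force = 2,556.98 thousand.
New unemployment rate = 225.66 / 2,556.98 = 8.83%.
Change = 8.83% − 6.46% = +2.37 percentage points.

The unemployment rate changes by +2.37 percentage points.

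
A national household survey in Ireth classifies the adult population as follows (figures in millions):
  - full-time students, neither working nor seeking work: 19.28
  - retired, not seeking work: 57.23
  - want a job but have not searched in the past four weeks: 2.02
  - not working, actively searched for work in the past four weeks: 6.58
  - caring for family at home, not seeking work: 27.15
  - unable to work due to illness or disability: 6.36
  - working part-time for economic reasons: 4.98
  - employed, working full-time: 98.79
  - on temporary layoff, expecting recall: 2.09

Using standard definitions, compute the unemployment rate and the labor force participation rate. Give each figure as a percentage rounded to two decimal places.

Unemployment rate ≈ 7.71%; labor force participation rate ≈ 50.09%.

Employed = 4.98 + 98.79 = 103.77 million (anyone who worked, including part-time for economic reasons, counts as employed).
Unemployed = 6.58 + 2.09 = 8.67 million (jobless and actively searching, or on temporary layoff).
Labor force = 103.77 + 8.67 = 112.44 million.
Not in labor force = 19.28 + 57.23 + 2.02 + 27.15 + 6.36 = 112.04 million (those not working and not actively searching are outside the labor force — including those who want a job but have given up searching).
Civilian working-age population = 112.44 + 112.04 = 224.48 million.
Unemployment rate = 8.67 / 112.44 = 7.71%.
Labor force participation rate = 112.44 / 224.48 = 50.09%.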